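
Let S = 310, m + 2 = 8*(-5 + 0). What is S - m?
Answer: 352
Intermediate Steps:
m = -42 (m = -2 + 8*(-5 + 0) = -2 + 8*(-5) = -2 - 40 = -42)
S - m = 310 - 1*(-42) = 310 + 42 = 352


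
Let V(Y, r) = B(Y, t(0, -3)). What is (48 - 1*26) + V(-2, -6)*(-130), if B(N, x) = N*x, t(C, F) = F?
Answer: -758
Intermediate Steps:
V(Y, r) = -3*Y (V(Y, r) = Y*(-3) = -3*Y)
(48 - 1*26) + V(-2, -6)*(-130) = (48 - 1*26) - 3*(-2)*(-130) = (48 - 26) + 6*(-130) = 22 - 780 = -758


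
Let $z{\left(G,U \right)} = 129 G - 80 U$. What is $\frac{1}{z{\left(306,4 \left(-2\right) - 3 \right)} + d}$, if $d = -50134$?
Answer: $- \frac{1}{9780} \approx -0.00010225$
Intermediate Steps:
$z{\left(G,U \right)} = - 80 U + 129 G$
$\frac{1}{z{\left(306,4 \left(-2\right) - 3 \right)} + d} = \frac{1}{\left(- 80 \left(4 \left(-2\right) - 3\right) + 129 \cdot 306\right) - 50134} = \frac{1}{\left(- 80 \left(-8 - 3\right) + 39474\right) - 50134} = \frac{1}{\left(\left(-80\right) \left(-11\right) + 39474\right) - 50134} = \frac{1}{\left(880 + 39474\right) - 50134} = \frac{1}{40354 - 50134} = \frac{1}{-9780} = - \frac{1}{9780}$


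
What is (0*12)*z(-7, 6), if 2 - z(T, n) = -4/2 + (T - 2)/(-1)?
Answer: 0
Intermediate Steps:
z(T, n) = 2 + T (z(T, n) = 2 - (-4/2 + (T - 2)/(-1)) = 2 - (-4*½ + (-2 + T)*(-1)) = 2 - (-2 + (2 - T)) = 2 - (-1)*T = 2 + T)
(0*12)*z(-7, 6) = (0*12)*(2 - 7) = 0*(-5) = 0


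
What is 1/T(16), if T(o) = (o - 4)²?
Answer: 1/144 ≈ 0.0069444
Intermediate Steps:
T(o) = (-4 + o)²
1/T(16) = 1/((-4 + 16)²) = 1/(12²) = 1/144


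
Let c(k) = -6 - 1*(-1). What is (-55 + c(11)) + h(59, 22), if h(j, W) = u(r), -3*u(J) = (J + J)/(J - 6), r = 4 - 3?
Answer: -898/15 ≈ -59.867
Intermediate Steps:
r = 1
u(J) = -2*J/(3*(-6 + J)) (u(J) = -(J + J)/(3*(J - 6)) = -2*J/(3*(-6 + J)))
c(k) = -5 (c(k) = -6 + 1 = -5)
h(j, W) = 2/15 (h(j, W) = -2*1/(-18 + 3*1) = -2*1/(-18 + 3) = -2*1/(-15) = -2*1*(-1/15) = 2/15)
(-55 + c(11)) + h(59, 22) = (-55 - 5) + 2/15 = -60 + 2/15 = -898/15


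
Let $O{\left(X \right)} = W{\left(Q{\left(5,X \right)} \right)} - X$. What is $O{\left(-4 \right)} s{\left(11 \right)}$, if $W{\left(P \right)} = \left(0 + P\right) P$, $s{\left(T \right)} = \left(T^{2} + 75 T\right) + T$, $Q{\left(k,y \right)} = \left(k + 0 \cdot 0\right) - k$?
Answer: $3828$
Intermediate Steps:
$Q{\left(k,y \right)} = 0$ ($Q{\left(k,y \right)} = \left(k + 0\right) - k = k - k = 0$)
$s{\left(T \right)} = T^{2} + 76 T$
$W{\left(P \right)} = P^{2}$ ($W{\left(P \right)} = P P = P^{2}$)
$O{\left(X \right)} = - X$ ($O{\left(X \right)} = 0^{2} - X = 0 - X = - X$)
$O{\left(-4 \right)} s{\left(11 \right)} = \left(-1\right) \left(-4\right) 11 \left(76 + 11\right) = 4 \cdot 11 \cdot 87 = 4 \cdot 957 = 3828$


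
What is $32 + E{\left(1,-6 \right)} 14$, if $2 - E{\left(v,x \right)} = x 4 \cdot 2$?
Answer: $732$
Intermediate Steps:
$E{\left(v,x \right)} = 2 - 8 x$ ($E{\left(v,x \right)} = 2 - x 4 \cdot 2 = 2 - 4 x 2 = 2 - 8 x$)
$32 + E{\left(1,-6 \right)} 14 = 32 + \left(2 - -48\right) 14 = 32 + \left(2 + 48\right) 14 = 32 + 50 \cdot 14 = 32 + 700 = 732$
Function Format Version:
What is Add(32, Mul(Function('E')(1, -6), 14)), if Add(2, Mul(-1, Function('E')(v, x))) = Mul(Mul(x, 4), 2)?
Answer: 732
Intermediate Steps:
Function('E')(v, x) = Add(2, Mul(-8, x)) (Function('E')(v, x) = Add(2, Mul(-1, Mul(Mul(x, 4), 2))) = Add(2, Mul(-1, Mul(Mul(4, x), 2))) = Add(2, Mul(-1, Mul(8, x))) = Add(2, Mul(-8, x)))
Add(32, Mul(Function('E')(1, -6), 14)) = Add(32, Mul(Add(2, Mul(-8, -6)), 14)) = Add(32, Mul(Add(2, 48), 14)) = Add(32, Mul(50, 14)) = Add(32, 700) = 732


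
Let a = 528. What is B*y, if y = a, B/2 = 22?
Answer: 23232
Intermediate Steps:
B = 44 (B = 2*22 = 44)
y = 528
B*y = 44*528 = 23232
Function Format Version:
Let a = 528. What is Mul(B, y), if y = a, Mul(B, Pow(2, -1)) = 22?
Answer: 23232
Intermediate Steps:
B = 44 (B = Mul(2, 22) = 44)
y = 528
Mul(B, y) = Mul(44, 528) = 23232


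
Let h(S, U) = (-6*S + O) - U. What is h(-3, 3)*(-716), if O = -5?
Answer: -7160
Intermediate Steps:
h(S, U) = -5 - U - 6*S (h(S, U) = (-6*S - 5) - U = (-5 - 6*S) - U = -5 - U - 6*S)
h(-3, 3)*(-716) = (-5 - 1*3 - 6*(-3))*(-716) = (-5 - 3 + 18)*(-716) = 10*(-716) = -7160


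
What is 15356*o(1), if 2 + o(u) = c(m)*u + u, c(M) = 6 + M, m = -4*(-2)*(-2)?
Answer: -168916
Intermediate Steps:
m = -16 (m = 8*(-2) = -16)
o(u) = -2 - 9*u (o(u) = -2 + ((6 - 16)*u + u) = -2 + (-10*u + u) = -2 - 9*u)
15356*o(1) = 15356*(-2 - 9*1) = 15356*(-2 - 9) = 15356*(-11) = -168916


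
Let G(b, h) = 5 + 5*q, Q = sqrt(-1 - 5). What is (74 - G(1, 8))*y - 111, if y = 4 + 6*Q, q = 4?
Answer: 85 + 294*I*sqrt(6) ≈ 85.0 + 720.15*I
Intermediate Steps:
Q = I*sqrt(6) (Q = sqrt(-6) = I*sqrt(6) ≈ 2.4495*I)
G(b, h) = 25 (G(b, h) = 5 + 5*4 = 5 + 20 = 25)
y = 4 + 6*I*sqrt(6) (y = 4 + 6*(I*sqrt(6)) = 4 + 6*I*sqrt(6) ≈ 4.0 + 14.697*I)
(74 - G(1, 8))*y - 111 = (74 - 1*25)*(4 + 6*I*sqrt(6)) - 111 = (74 - 25)*(4 + 6*I*sqrt(6)) - 111 = 49*(4 + 6*I*sqrt(6)) - 111 = (196 + 294*I*sqrt(6)) - 111 = 85 + 294*I*sqrt(6)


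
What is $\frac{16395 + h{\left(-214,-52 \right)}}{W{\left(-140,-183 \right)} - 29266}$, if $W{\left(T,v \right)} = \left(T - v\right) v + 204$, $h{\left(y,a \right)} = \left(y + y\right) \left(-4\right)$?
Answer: $- \frac{18107}{36931} \approx -0.49029$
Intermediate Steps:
$h{\left(y,a \right)} = - 8 y$ ($h{\left(y,a \right)} = 2 y \left(-4\right) = - 8 y$)
$W{\left(T,v \right)} = 204 + v \left(T - v\right)$ ($W{\left(T,v \right)} = v \left(T - v\right) + 204 = 204 + v \left(T - v\right)$)
$\frac{16395 + h{\left(-214,-52 \right)}}{W{\left(-140,-183 \right)} - 29266} = \frac{16395 - -1712}{\left(204 - \left(-183\right)^{2} - -25620\right) - 29266} = \frac{16395 + 1712}{\left(204 - 33489 + 25620\right) - 29266} = \frac{18107}{\left(204 - 33489 + 25620\right) - 29266} = \frac{18107}{-7665 - 29266} = \frac{18107}{-36931} = 18107 \left(- \frac{1}{36931}\right) = - \frac{18107}{36931}$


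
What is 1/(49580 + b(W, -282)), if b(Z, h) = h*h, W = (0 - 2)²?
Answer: 1/129104 ≈ 7.7457e-6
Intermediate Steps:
W = 4 (W = (-2)² = 4)
b(Z, h) = h²
1/(49580 + b(W, -282)) = 1/(49580 + (-282)²) = 1/(49580 + 79524) = 1/129104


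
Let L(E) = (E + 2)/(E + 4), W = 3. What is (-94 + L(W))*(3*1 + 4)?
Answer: -653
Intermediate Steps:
L(E) = (2 + E)/(4 + E)
(-94 + L(W))*(3*1 + 4) = (-94 + (2 + 3)/(4 + 3))*(3*1 + 4) = (-94 + 5/7)*(3 + 4) = (-94 + (⅐)*5)*7 = (-94 + 5/7)*7 = -653/7*7 = -653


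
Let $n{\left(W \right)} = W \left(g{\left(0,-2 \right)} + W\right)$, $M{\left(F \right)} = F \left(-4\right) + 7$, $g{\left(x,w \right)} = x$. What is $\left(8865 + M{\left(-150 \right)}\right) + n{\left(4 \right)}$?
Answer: $9488$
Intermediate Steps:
$M{\left(F \right)} = 7 - 4 F$ ($M{\left(F \right)} = - 4 F + 7 = 7 - 4 F$)
$n{\left(W \right)} = W^{2}$ ($n{\left(W \right)} = W \left(0 + W\right) = W W = W^{2}$)
$\left(8865 + M{\left(-150 \right)}\right) + n{\left(4 \right)} = \left(8865 + \left(7 - -600\right)\right) + 4^{2} = \left(8865 + \left(7 + 600\right)\right) + 16 = \left(8865 + 607\right) + 16 = 9472 + 16 = 9488$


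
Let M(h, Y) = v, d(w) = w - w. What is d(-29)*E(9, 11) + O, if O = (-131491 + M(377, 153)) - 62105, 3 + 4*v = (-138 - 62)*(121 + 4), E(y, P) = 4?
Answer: -799387/4 ≈ -1.9985e+5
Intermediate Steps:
d(w) = 0
v = -25003/4 (v = -¾ + ((-138 - 62)*(121 + 4))/4 = -¾ + (-200*125)/4 = -¾ + (¼)*(-25000) = -¾ - 6250 = -25003/4 ≈ -6250.8)
M(h, Y) = -25003/4
O = -799387/4 (O = (-131491 - 25003/4) - 62105 = -550967/4 - 62105 = -799387/4 ≈ -1.9985e+5)
d(-29)*E(9, 11) + O = 0*4 - 799387/4 = 0 - 799387/4 = -799387/4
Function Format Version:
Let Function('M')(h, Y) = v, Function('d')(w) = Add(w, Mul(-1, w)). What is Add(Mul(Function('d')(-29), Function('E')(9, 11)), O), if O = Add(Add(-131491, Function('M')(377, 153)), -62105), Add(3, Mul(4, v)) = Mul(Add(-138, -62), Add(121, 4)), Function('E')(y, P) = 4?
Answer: Rational(-799387, 4) ≈ -1.9985e+5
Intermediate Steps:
Function('d')(w) = 0
v = Rational(-25003, 4) (v = Add(Rational(-3, 4), Mul(Rational(1, 4), Mul(Add(-138, -62), Add(121, 4)))) = Add(Rational(-3, 4), Mul(Rational(1, 4), Mul(-200, 125))) = Add(Rational(-3, 4), Mul(Rational(1, 4), -25000)) = Add(Rational(-3, 4), -6250) = Rational(-25003, 4) ≈ -6250.8)
Function('M')(h, Y) = Rational(-25003, 4)
O = Rational(-799387, 4) (O = Add(Add(-131491, Rational(-25003, 4)), -62105) = Add(Rational(-550967, 4), -62105) = Rational(-799387, 4) ≈ -1.9985e+5)
Add(Mul(Function('d')(-29), Function('E')(9, 11)), O) = Add(Mul(0, 4), Rational(-799387, 4)) = Add(0, Rational(-799387, 4)) = Rational(-799387, 4)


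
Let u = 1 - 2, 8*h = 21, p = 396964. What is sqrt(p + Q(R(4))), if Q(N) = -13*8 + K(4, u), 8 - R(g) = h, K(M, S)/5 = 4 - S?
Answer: sqrt(396885) ≈ 629.99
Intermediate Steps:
h = 21/8 (h = (1/8)*21 = 21/8 ≈ 2.6250)
u = -1
K(M, S) = 20 - 5*S (K(M, S) = 5*(4 - S) = 20 - 5*S)
R(g) = 43/8 (R(g) = 8 - 1*21/8 = 8 - 21/8 = 43/8)
Q(N) = -79 (Q(N) = -13*8 + (20 - 5*(-1)) = -104 + (20 + 5) = -104 + 25 = -79)
sqrt(p + Q(R(4))) = sqrt(396964 - 79) = sqrt(396885)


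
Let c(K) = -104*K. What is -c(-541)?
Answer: -56264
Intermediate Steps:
-c(-541) = -(-104)*(-541) = -1*56264 = -56264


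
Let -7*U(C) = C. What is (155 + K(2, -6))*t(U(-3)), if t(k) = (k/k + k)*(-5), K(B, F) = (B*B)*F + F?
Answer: -6250/7 ≈ -892.86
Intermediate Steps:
U(C) = -C/7
K(B, F) = F + F*B² (K(B, F) = B²*F + F = F*B² + F = F + F*B²)
t(k) = -5 - 5*k (t(k) = (1 + k)*(-5) = -5 - 5*k)
(155 + K(2, -6))*t(U(-3)) = (155 - 6*(1 + 2²))*(-5 - (-5)*(-3)/7) = (155 - 6*(1 + 4))*(-5 - 5*3/7) = (155 - 6*5)*(-5 - 15/7) = (155 - 30)*(-50/7) = 125*(-50/7) = -6250/7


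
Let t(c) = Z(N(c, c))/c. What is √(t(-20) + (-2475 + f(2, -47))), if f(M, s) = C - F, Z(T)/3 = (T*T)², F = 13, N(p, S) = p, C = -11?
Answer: 11*I*√219 ≈ 162.79*I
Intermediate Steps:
Z(T) = 3*T⁴ (Z(T) = 3*(T*T)² = 3*(T²)² = 3*T⁴)
t(c) = 3*c³ (t(c) = (3*c⁴)/c = 3*c³)
f(M, s) = -24 (f(M, s) = -11 - 1*13 = -11 - 13 = -24)
√(t(-20) + (-2475 + f(2, -47))) = √(3*(-20)³ + (-2475 - 24)) = √(3*(-8000) - 2499) = √(-24000 - 2499) = √(-26499) = 11*I*√219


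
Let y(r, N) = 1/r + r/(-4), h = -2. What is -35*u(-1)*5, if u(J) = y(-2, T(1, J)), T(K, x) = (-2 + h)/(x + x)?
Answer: 0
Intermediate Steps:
T(K, x) = -2/x (T(K, x) = (-2 - 2)/(x + x) = -4*1/(2*x) = -2/x)
y(r, N) = 1/r - r/4 (y(r, N) = 1/r + r*(-¼) = 1/r - r/4)
u(J) = 0 (u(J) = 1/(-2) - ¼*(-2) = -½ + ½ = 0)
-35*u(-1)*5 = -35*0*5 = 0*5 = 0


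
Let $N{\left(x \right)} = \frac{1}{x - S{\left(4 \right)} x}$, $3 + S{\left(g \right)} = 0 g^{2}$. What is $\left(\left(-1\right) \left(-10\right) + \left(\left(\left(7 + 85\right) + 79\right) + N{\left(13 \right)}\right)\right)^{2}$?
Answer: $\frac{88604569}{2704} \approx 32768.0$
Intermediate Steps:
$S{\left(g \right)} = -3$ ($S{\left(g \right)} = -3 + 0 g^{2} = -3 + 0 = -3$)
$N{\left(x \right)} = \frac{1}{4 x}$ ($N{\left(x \right)} = \frac{1}{x - - 3 x} = \frac{1}{x + 3 x} = \frac{1}{4 x}$)
$\left(\left(-1\right) \left(-10\right) + \left(\left(\left(7 + 85\right) + 79\right) + N{\left(13 \right)}\right)\right)^{2} = \left(\left(-1\right) \left(-10\right) + \left(\left(\left(7 + 85\right) + 79\right) + \frac{1}{4 \cdot 13}\right)\right)^{2} = \left(10 + \left(\left(92 + 79\right) + \frac{1}{4} \cdot \frac{1}{13}\right)\right)^{2} = \left(10 + \left(171 + \frac{1}{52}\right)\right)^{2} = \left(10 + \frac{8893}{52}\right)^{2} = \left(\frac{9413}{52}\right)^{2} = \frac{88604569}{2704}$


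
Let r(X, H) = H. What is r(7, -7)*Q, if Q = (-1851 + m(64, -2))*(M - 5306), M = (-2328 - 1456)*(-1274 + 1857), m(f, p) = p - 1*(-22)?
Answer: -28343231826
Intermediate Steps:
m(f, p) = 22 + p (m(f, p) = p + 22 = 22 + p)
M = -2206072 (M = -3784*583 = -2206072)
Q = 4049033118 (Q = (-1851 + (22 - 2))*(-2206072 - 5306) = (-1851 + 20)*(-2211378) = -1831*(-2211378) = 4049033118)
r(7, -7)*Q = -7*4049033118 = -28343231826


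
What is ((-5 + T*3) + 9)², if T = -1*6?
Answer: 196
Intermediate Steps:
T = -6
((-5 + T*3) + 9)² = ((-5 - 6*3) + 9)² = ((-5 - 18) + 9)² = (-23 + 9)² = (-14)² = 196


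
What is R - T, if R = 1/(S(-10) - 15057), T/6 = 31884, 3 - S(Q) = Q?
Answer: -2877977377/15044 ≈ -1.9130e+5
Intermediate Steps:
S(Q) = 3 - Q
T = 191304 (T = 6*31884 = 191304)
R = -1/15044 (R = 1/((3 - 1*(-10)) - 15057) = 1/((3 + 10) - 15057) = 1/(13 - 15057) = 1/(-15044) = -1/15044 ≈ -6.6472e-5)
R - T = -1/15044 - 1*191304 = -1/15044 - 191304 = -2877977377/15044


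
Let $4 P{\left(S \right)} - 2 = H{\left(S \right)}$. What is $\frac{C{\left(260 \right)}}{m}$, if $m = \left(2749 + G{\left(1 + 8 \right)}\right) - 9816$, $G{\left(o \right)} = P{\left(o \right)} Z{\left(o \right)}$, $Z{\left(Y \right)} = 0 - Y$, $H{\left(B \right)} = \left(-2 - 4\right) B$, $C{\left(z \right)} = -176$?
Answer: $\frac{88}{3475} \approx 0.025324$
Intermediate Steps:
$H{\left(B \right)} = - 6 B$
$Z{\left(Y \right)} = - Y$
$P{\left(S \right)} = \frac{1}{2} - \frac{3 S}{2}$ ($P{\left(S \right)} = \frac{1}{2} + \frac{\left(-6\right) S}{4} = \frac{1}{2} - \frac{3 S}{2}$)
$G{\left(o \right)} = - o \left(\frac{1}{2} - \frac{3 o}{2}\right)$ ($G{\left(o \right)} = \left(\frac{1}{2} - \frac{3 o}{2}\right) \left(- o\right) = - o \left(\frac{1}{2} - \frac{3 o}{2}\right)$)
$m = -6950$ ($m = \left(2749 + \frac{\left(1 + 8\right) \left(-1 + 3 \left(1 + 8\right)\right)}{2}\right) - 9816 = \left(2749 + \frac{1}{2} \cdot 9 \left(-1 + 3 \cdot 9\right)\right) - 9816 = \left(2749 + \frac{1}{2} \cdot 9 \left(-1 + 27\right)\right) - 9816 = \left(2749 + \frac{1}{2} \cdot 9 \cdot 26\right) - 9816 = \left(2749 + 117\right) - 9816 = 2866 - 9816 = -6950$)
$\frac{C{\left(260 \right)}}{m} = - \frac{176}{-6950} = \left(-176\right) \left(- \frac{1}{6950}\right) = \frac{88}{3475}$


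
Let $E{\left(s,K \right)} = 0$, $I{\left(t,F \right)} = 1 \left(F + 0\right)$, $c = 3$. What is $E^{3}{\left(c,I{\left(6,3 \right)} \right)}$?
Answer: $0$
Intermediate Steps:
$I{\left(t,F \right)} = F$ ($I{\left(t,F \right)} = 1 F = F$)
$E^{3}{\left(c,I{\left(6,3 \right)} \right)} = 0^{3} = 0$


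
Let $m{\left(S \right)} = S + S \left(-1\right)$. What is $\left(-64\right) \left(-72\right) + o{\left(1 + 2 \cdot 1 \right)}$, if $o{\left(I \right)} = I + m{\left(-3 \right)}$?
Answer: $4611$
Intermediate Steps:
$m{\left(S \right)} = 0$ ($m{\left(S \right)} = S - S = 0$)
$o{\left(I \right)} = I$ ($o{\left(I \right)} = I + 0 = I$)
$\left(-64\right) \left(-72\right) + o{\left(1 + 2 \cdot 1 \right)} = \left(-64\right) \left(-72\right) + \left(1 + 2 \cdot 1\right) = 4608 + \left(1 + 2\right) = 4608 + 3 = 4611$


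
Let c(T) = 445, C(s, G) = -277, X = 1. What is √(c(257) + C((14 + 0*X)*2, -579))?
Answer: 2*√42 ≈ 12.961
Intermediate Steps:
√(c(257) + C((14 + 0*X)*2, -579)) = √(445 - 277) = √168 = 2*√42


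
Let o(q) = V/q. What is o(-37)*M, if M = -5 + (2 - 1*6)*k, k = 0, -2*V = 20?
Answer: -50/37 ≈ -1.3514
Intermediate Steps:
V = -10 (V = -1/2*20 = -10)
o(q) = -10/q
M = -5 (M = -5 + (2 - 1*6)*0 = -5 + (2 - 6)*0 = -5 - 4*0 = -5 + 0 = -5)
o(-37)*M = -10/(-37)*(-5) = -10*(-1/37)*(-5) = (10/37)*(-5) = -50/37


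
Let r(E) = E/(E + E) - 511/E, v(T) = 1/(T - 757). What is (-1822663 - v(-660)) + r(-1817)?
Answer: -9385576727117/5149378 ≈ -1.8227e+6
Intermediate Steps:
v(T) = 1/(-757 + T)
r(E) = 1/2 - 511/E (r(E) = E/((2*E)) - 511/E = E*(1/(2*E)) - 511/E = 1/2 - 511/E)
(-1822663 - v(-660)) + r(-1817) = (-1822663 - 1/(-757 - 660)) + (1/2)*(-1022 - 1817)/(-1817) = (-1822663 - 1/(-1417)) + (1/2)*(-1/1817)*(-2839) = (-1822663 - 1*(-1/1417)) + 2839/3634 = (-1822663 + 1/1417) + 2839/3634 = -2582713470/1417 + 2839/3634 = -9385576727117/5149378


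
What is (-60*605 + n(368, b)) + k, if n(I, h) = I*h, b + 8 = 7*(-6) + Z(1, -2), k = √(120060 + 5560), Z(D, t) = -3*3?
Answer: -58012 + 2*√31405 ≈ -57658.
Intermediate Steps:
Z(D, t) = -9
k = 2*√31405 (k = √125620 = 2*√31405 ≈ 354.43)
b = -59 (b = -8 + (7*(-6) - 9) = -8 + (-42 - 9) = -8 - 51 = -59)
(-60*605 + n(368, b)) + k = (-60*605 + 368*(-59)) + 2*√31405 = (-36300 - 21712) + 2*√31405 = -58012 + 2*√31405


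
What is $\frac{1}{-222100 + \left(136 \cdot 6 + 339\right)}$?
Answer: $- \frac{1}{220945} \approx -4.526 \cdot 10^{-6}$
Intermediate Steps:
$\frac{1}{-222100 + \left(136 \cdot 6 + 339\right)} = \frac{1}{-222100 + \left(816 + 339\right)} = \frac{1}{-222100 + 1155} = \frac{1}{-220945} = - \frac{1}{220945}$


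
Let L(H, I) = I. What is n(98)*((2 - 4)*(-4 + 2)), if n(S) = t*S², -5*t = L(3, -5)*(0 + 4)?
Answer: 153664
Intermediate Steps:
t = 4 (t = -(-1)*(0 + 4) = -(-1)*4 = -⅕*(-20) = 4)
n(S) = 4*S²
n(98)*((2 - 4)*(-4 + 2)) = (4*98²)*((2 - 4)*(-4 + 2)) = (4*9604)*(-2*(-2)) = 38416*4 = 153664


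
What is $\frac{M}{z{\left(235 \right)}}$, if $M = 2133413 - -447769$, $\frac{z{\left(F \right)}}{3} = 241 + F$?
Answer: $\frac{430197}{238} \approx 1807.6$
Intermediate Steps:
$z{\left(F \right)} = 723 + 3 F$ ($z{\left(F \right)} = 3 \left(241 + F\right) = 723 + 3 F$)
$M = 2581182$ ($M = 2133413 + 447769 = 2581182$)
$\frac{M}{z{\left(235 \right)}} = \frac{2581182}{723 + 3 \cdot 235} = \frac{2581182}{723 + 705} = \frac{2581182}{1428} = 2581182 \cdot \frac{1}{1428} = \frac{430197}{238}$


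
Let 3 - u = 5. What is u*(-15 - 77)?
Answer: 184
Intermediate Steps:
u = -2 (u = 3 - 1*5 = 3 - 5 = -2)
u*(-15 - 77) = -2*(-15 - 77) = -2*(-92) = 184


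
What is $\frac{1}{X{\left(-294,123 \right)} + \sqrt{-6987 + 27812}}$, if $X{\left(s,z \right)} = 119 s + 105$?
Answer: $- \frac{4983}{173809048} - \frac{5 \sqrt{17}}{173809048} \approx -2.8788 \cdot 10^{-5}$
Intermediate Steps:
$X{\left(s,z \right)} = 105 + 119 s$
$\frac{1}{X{\left(-294,123 \right)} + \sqrt{-6987 + 27812}} = \frac{1}{\left(105 + 119 \left(-294\right)\right) + \sqrt{-6987 + 27812}} = \frac{1}{\left(105 - 34986\right) + \sqrt{20825}} = \frac{1}{-34881 + 35 \sqrt{17}}$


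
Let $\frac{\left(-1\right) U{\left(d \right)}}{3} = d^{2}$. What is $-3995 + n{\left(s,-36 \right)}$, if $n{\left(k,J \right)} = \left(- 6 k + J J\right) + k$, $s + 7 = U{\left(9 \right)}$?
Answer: $-1449$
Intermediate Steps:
$U{\left(d \right)} = - 3 d^{2}$
$s = -250$ ($s = -7 - 3 \cdot 9^{2} = -7 - 243 = -250$)
$n{\left(k,J \right)} = J^{2} - 5 k$ ($n{\left(k,J \right)} = \left(- 6 k + J^{2}\right) + k = \left(J^{2} - 6 k\right) + k = J^{2} - 5 k$)
$-3995 + n{\left(s,-36 \right)} = -3995 - \left(-1250 - \left(-36\right)^{2}\right) = -3995 + \left(1296 + 1250\right) = -3995 + 2546 = -1449$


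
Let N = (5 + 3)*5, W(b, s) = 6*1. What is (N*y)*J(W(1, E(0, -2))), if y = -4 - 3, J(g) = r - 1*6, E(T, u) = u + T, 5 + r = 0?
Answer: 3080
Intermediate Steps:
r = -5 (r = -5 + 0 = -5)
E(T, u) = T + u
W(b, s) = 6
J(g) = -11 (J(g) = -5 - 1*6 = -5 - 6 = -11)
N = 40 (N = 8*5 = 40)
y = -7
(N*y)*J(W(1, E(0, -2))) = (40*(-7))*(-11) = -280*(-11) = 3080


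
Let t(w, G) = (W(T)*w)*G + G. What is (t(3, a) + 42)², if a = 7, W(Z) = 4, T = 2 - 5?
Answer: 17689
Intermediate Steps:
T = -3
t(w, G) = G + 4*G*w (t(w, G) = (4*w)*G + G = 4*G*w + G = G + 4*G*w)
(t(3, a) + 42)² = (7*(1 + 4*3) + 42)² = (7*(1 + 12) + 42)² = (7*13 + 42)² = (91 + 42)² = 133² = 17689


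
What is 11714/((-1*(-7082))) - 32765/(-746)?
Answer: 120390187/2641586 ≈ 45.575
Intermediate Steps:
11714/((-1*(-7082))) - 32765/(-746) = 11714/7082 - 32765*(-1/746) = 11714*(1/7082) + 32765/746 = 5857/3541 + 32765/746 = 120390187/2641586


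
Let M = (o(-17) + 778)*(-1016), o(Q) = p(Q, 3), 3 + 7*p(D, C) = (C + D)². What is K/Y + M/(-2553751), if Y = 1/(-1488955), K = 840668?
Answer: -22376011600216949356/17876257 ≈ -1.2517e+12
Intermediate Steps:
p(D, C) = -3/7 + (C + D)²/7
o(Q) = -3/7 + (3 + Q)²/7
M = -5729224/7 (M = ((-3/7 + (3 - 17)²/7) + 778)*(-1016) = ((-3/7 + (⅐)*(-14)²) + 778)*(-1016) = ((-3/7 + (⅐)*196) + 778)*(-1016) = ((-3/7 + 28) + 778)*(-1016) = (193/7 + 778)*(-1016) = (5639/7)*(-1016) = -5729224/7 ≈ -8.1846e+5)
Y = -1/1488955 ≈ -6.7161e-7
K/Y + M/(-2553751) = 840668/(-1/1488955) - 5729224/7/(-2553751) = 840668*(-1488955) - 5729224/7*(-1/2553751) = -1251716821940 + 5729224/17876257 = -22376011600216949356/17876257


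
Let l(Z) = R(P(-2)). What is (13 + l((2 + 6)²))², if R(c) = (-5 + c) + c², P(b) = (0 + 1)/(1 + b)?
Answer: 64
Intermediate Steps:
P(b) = 1/(1 + b)
R(c) = -5 + c + c²
l(Z) = -5 (l(Z) = -5 + 1/(1 - 2) + (1/(1 - 2))² = -5 + 1/(-1) + (1/(-1))² = -5 - 1 + (-1)² = -5 - 1 + 1 = -5)
(13 + l((2 + 6)²))² = (13 - 5)² = 8² = 64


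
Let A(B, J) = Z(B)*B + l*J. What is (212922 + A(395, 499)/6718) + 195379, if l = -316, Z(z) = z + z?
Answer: 1371560242/3359 ≈ 4.0832e+5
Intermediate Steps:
Z(z) = 2*z
A(B, J) = -316*J + 2*B² (A(B, J) = (2*B)*B - 316*J = 2*B² - 316*J = -316*J + 2*B²)
(212922 + A(395, 499)/6718) + 195379 = (212922 + (-316*499 + 2*395²)/6718) + 195379 = (212922 + (-157684 + 2*156025)*(1/6718)) + 195379 = (212922 + (-157684 + 312050)*(1/6718)) + 195379 = (212922 + 154366*(1/6718)) + 195379 = (212922 + 77183/3359) + 195379 = 715282181/3359 + 195379 = 1371560242/3359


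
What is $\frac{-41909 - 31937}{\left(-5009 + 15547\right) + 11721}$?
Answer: $- \frac{73846}{22259} \approx -3.3176$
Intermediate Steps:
$\frac{-41909 - 31937}{\left(-5009 + 15547\right) + 11721} = - \frac{73846}{10538 + 11721} = - \frac{73846}{22259}$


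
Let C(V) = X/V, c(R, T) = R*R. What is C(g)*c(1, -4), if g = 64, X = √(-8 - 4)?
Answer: I*√3/32 ≈ 0.054127*I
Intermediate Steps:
X = 2*I*√3 (X = √(-12) = 2*I*√3 ≈ 3.4641*I)
c(R, T) = R²
C(V) = 2*I*√3/V (C(V) = (2*I*√3)/V = 2*I*√3/V)
C(g)*c(1, -4) = (2*I*√3/64)*1² = (2*I*√3*(1/64))*1 = (I*√3/32)*1 = I*√3/32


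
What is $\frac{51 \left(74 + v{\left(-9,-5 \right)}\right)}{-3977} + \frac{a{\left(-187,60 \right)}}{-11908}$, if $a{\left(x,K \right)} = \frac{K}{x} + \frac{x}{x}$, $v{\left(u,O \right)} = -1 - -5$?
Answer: $- \frac{8858699567}{8855967692} \approx -1.0003$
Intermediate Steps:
$v{\left(u,O \right)} = 4$ ($v{\left(u,O \right)} = -1 + 5 = 4$)
$a{\left(x,K \right)} = 1 + \frac{K}{x}$ ($a{\left(x,K \right)} = \frac{K}{x} + 1 = 1 + \frac{K}{x}$)
$\frac{51 \left(74 + v{\left(-9,-5 \right)}\right)}{-3977} + \frac{a{\left(-187,60 \right)}}{-11908} = \frac{51 \left(74 + 4\right)}{-3977} + \frac{\frac{1}{-187} \left(60 - 187\right)}{-11908} = 51 \cdot 78 \left(- \frac{1}{3977}\right) + \left(- \frac{1}{187}\right) \left(-127\right) \left(- \frac{1}{11908}\right) = 3978 \left(- \frac{1}{3977}\right) + \frac{127}{187} \left(- \frac{1}{11908}\right) = - \frac{3978}{3977} - \frac{127}{2226796} = - \frac{8858699567}{8855967692}$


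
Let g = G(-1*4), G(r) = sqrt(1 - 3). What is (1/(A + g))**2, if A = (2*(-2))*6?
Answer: (24 - I*sqrt(2))**(-2) ≈ 0.0017181 + 0.00020319*I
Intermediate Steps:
G(r) = I*sqrt(2) (G(r) = sqrt(-2) = I*sqrt(2))
g = I*sqrt(2) ≈ 1.4142*I
A = -24 (A = -4*6 = -24)
(1/(A + g))**2 = (1/(-24 + I*sqrt(2)))**2 = (-24 + I*sqrt(2))**(-2)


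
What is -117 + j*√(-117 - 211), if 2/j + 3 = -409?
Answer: -117 - I*√82/103 ≈ -117.0 - 0.087916*I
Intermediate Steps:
j = -1/206 (j = 2/(-3 - 409) = 2/(-412) = 2*(-1/412) = -1/206 ≈ -0.0048544)
-117 + j*√(-117 - 211) = -117 - √(-117 - 211)/206 = -117 - I*√82/103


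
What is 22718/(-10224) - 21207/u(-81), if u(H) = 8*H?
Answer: 233911/7668 ≈ 30.505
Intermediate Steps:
22718/(-10224) - 21207/u(-81) = 22718/(-10224) - 21207/(8*(-81)) = 22718*(-1/10224) - 21207/(-648) = -11359/5112 - 21207*(-1/648) = -11359/5112 + 7069/216 = 233911/7668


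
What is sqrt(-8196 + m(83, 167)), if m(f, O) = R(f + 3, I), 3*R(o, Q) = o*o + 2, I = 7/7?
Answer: I*sqrt(5730) ≈ 75.697*I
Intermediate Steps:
I = 1 (I = 7*(1/7) = 1)
R(o, Q) = 2/3 + o**2/3 (R(o, Q) = (o*o + 2)/3 = (o**2 + 2)/3 = (2 + o**2)/3 = 2/3 + o**2/3)
m(f, O) = 2/3 + (3 + f)**2/3 (m(f, O) = 2/3 + (f + 3)**2/3 = 2/3 + (3 + f)**2/3)
sqrt(-8196 + m(83, 167)) = sqrt(-8196 + (2/3 + (3 + 83)**2/3)) = sqrt(-8196 + (2/3 + (1/3)*86**2)) = sqrt(-8196 + (2/3 + (1/3)*7396)) = sqrt(-8196 + (2/3 + 7396/3)) = sqrt(-8196 + 2466) = sqrt(-5730) = I*sqrt(5730)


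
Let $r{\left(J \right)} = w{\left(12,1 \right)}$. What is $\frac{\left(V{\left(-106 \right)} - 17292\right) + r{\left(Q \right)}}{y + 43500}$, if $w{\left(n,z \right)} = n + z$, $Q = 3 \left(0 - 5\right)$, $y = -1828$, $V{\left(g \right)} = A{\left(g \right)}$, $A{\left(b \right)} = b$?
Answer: $- \frac{17385}{41672} \approx -0.41719$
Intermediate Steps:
$V{\left(g \right)} = g$
$Q = -15$ ($Q = 3 \left(-5\right) = -15$)
$r{\left(J \right)} = 13$ ($r{\left(J \right)} = 12 + 1 = 13$)
$\frac{\left(V{\left(-106 \right)} - 17292\right) + r{\left(Q \right)}}{y + 43500} = \frac{\left(-106 - 17292\right) + 13}{-1828 + 43500} = \frac{-17398 + 13}{41672} = \left(-17385\right) \frac{1}{41672} = - \frac{17385}{41672}$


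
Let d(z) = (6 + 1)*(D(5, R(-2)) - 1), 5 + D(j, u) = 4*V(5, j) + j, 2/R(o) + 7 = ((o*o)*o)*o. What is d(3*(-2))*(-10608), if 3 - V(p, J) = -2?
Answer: -1410864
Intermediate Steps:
V(p, J) = 5 (V(p, J) = 3 - 1*(-2) = 3 + 2 = 5)
R(o) = 2/(-7 + o⁴) (R(o) = 2/(-7 + ((o*o)*o)*o) = 2/(-7 + (o²*o)*o) = 2/(-7 + o³*o) = 2/(-7 + o⁴))
D(j, u) = 15 + j (D(j, u) = -5 + (4*5 + j) = -5 + (20 + j) = 15 + j)
d(z) = 133 (d(z) = (6 + 1)*((15 + 5) - 1) = 7*(20 - 1) = 7*19 = 133)
d(3*(-2))*(-10608) = 133*(-10608) = -1410864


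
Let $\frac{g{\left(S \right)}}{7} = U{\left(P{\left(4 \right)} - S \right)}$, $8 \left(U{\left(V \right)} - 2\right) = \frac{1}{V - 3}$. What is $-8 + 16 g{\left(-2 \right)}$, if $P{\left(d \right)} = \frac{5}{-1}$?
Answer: $\frac{641}{3} \approx 213.67$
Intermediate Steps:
$P{\left(d \right)} = -5$ ($P{\left(d \right)} = 5 \left(-1\right) = -5$)
$U{\left(V \right)} = 2 + \frac{1}{8 \left(-3 + V\right)}$ ($U{\left(V \right)} = 2 + \frac{1}{8 \left(V - 3\right)} = 2 + \frac{1}{8 \left(-3 + V\right)}$)
$g{\left(S \right)} = \frac{7 \left(-127 - 16 S\right)}{8 \left(-8 - S\right)}$ ($g{\left(S \right)} = 7 \frac{-47 + 16 \left(-5 - S\right)}{8 \left(-3 - \left(5 + S\right)\right)} = 7 \frac{-47 - \left(80 + 16 S\right)}{8 \left(-8 - S\right)} = 7 \frac{-127 - 16 S}{8 \left(-8 - S\right)} = \frac{7 \left(-127 - 16 S\right)}{8 \left(-8 - S\right)}$)
$-8 + 16 g{\left(-2 \right)} = -8 + 16 \frac{7 \left(127 + 16 \left(-2\right)\right)}{8 \left(8 - 2\right)} = -8 + 16 \frac{7 \left(127 - 32\right)}{8 \cdot 6} = -8 + 16 \cdot \frac{7}{8} \cdot \frac{1}{6} \cdot 95 = -8 + 16 \cdot \frac{665}{48} = -8 + \frac{665}{3} = \frac{641}{3}$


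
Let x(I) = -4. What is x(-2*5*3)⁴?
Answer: 256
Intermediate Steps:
x(-2*5*3)⁴ = (-4)⁴ = 256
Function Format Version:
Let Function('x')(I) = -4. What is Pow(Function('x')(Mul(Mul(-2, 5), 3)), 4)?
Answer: 256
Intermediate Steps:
Pow(Function('x')(Mul(Mul(-2, 5), 3)), 4) = Pow(-4, 4) = 256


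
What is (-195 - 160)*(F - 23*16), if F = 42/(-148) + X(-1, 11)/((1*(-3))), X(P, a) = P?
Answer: 28998175/222 ≈ 1.3062e+5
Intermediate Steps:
F = 11/222 (F = 42/(-148) - 1/(1*(-3)) = 42*(-1/148) - 1/(-3) = -21/74 - 1*(-⅓) = -21/74 + ⅓ = 11/222 ≈ 0.049550)
(-195 - 160)*(F - 23*16) = (-195 - 160)*(11/222 - 23*16) = -355*(11/222 - 368) = -355*(-81685/222) = 28998175/222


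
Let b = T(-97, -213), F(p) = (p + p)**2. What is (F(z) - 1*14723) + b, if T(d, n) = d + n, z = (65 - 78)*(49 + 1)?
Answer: 1674967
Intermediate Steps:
z = -650 (z = -13*50 = -650)
F(p) = 4*p**2 (F(p) = (2*p)**2 = 4*p**2)
b = -310 (b = -97 - 213 = -310)
(F(z) - 1*14723) + b = (4*(-650)**2 - 1*14723) - 310 = (4*422500 - 14723) - 310 = (1690000 - 14723) - 310 = 1675277 - 310 = 1674967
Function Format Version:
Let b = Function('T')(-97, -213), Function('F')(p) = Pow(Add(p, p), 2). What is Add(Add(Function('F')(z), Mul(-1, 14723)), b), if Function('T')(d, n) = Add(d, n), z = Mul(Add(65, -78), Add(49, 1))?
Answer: 1674967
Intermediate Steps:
z = -650 (z = Mul(-13, 50) = -650)
Function('F')(p) = Mul(4, Pow(p, 2)) (Function('F')(p) = Pow(Mul(2, p), 2) = Mul(4, Pow(p, 2)))
b = -310 (b = Add(-97, -213) = -310)
Add(Add(Function('F')(z), Mul(-1, 14723)), b) = Add(Add(Mul(4, Pow(-650, 2)), Mul(-1, 14723)), -310) = Add(Add(Mul(4, 422500), -14723), -310) = Add(Add(1690000, -14723), -310) = Add(1675277, -310) = 1674967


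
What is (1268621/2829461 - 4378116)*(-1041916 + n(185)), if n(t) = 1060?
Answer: 12893819372498267880/2829461 ≈ 4.5570e+12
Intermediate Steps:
(1268621/2829461 - 4378116)*(-1041916 + n(185)) = (1268621/2829461 - 4378116)*(-1041916 + 1060) = (1268621*(1/2829461) - 4378116)*(-1040856) = (1268621/2829461 - 4378116)*(-1040856) = -12387707206855/2829461*(-1040856) = 12893819372498267880/2829461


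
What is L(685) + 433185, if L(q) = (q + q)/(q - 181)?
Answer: 109163305/252 ≈ 4.3319e+5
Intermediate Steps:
L(q) = 2*q/(-181 + q) (L(q) = (2*q)/(-181 + q) = 2*q/(-181 + q))
L(685) + 433185 = 2*685/(-181 + 685) + 433185 = 2*685/504 + 433185 = 2*685*(1/504) + 433185 = 685/252 + 433185 = 109163305/252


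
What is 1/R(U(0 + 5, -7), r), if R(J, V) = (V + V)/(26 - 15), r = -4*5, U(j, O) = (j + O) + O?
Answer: -11/40 ≈ -0.27500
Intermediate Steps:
U(j, O) = j + 2*O (U(j, O) = (O + j) + O = j + 2*O)
r = -20
R(J, V) = 2*V/11 (R(J, V) = (2*V)/11 = (2*V)*(1/11) = 2*V/11)
1/R(U(0 + 5, -7), r) = 1/((2/11)*(-20)) = 1/(-40/11) = -11/40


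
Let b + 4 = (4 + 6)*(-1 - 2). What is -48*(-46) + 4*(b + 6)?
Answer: 2096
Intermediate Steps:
b = -34 (b = -4 + (4 + 6)*(-1 - 2) = -4 + 10*(-3) = -4 - 30 = -34)
-48*(-46) + 4*(b + 6) = -48*(-46) + 4*(-34 + 6) = 2208 + 4*(-28) = 2208 - 112 = 2096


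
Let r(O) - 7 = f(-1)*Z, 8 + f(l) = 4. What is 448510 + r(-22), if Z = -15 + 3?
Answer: 448565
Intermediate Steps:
f(l) = -4 (f(l) = -8 + 4 = -4)
Z = -12
r(O) = 55 (r(O) = 7 - 4*(-12) = 7 + 48 = 55)
448510 + r(-22) = 448510 + 55 = 448565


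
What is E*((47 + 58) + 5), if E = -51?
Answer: -5610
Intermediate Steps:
E*((47 + 58) + 5) = -51*((47 + 58) + 5) = -51*(105 + 5) = -51*110 = -5610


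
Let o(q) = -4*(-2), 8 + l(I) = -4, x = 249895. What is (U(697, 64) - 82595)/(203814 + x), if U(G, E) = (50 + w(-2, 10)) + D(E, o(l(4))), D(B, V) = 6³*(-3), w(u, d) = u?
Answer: -83195/453709 ≈ -0.18337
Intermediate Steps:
l(I) = -12 (l(I) = -8 - 4 = -12)
o(q) = 8
D(B, V) = -648 (D(B, V) = 216*(-3) = -648)
U(G, E) = -600 (U(G, E) = (50 - 2) - 648 = 48 - 648 = -600)
(U(697, 64) - 82595)/(203814 + x) = (-600 - 82595)/(203814 + 249895) = -83195/453709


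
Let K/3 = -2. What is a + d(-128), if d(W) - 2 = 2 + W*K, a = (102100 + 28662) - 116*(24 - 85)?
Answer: 138610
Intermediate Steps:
K = -6 (K = 3*(-2) = -6)
a = 137838 (a = 130762 - 116*(-61) = 130762 + 7076 = 137838)
d(W) = 4 - 6*W (d(W) = 2 + (2 + W*(-6)) = 2 + (2 - 6*W) = 4 - 6*W)
a + d(-128) = 137838 + (4 - 6*(-128)) = 137838 + (4 + 768) = 137838 + 772 = 138610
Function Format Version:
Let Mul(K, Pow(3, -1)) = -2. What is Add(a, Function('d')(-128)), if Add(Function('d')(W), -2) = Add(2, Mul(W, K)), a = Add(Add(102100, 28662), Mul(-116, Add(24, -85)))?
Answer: 138610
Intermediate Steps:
K = -6 (K = Mul(3, -2) = -6)
a = 137838 (a = Add(130762, Mul(-116, -61)) = Add(130762, 7076) = 137838)
Function('d')(W) = Add(4, Mul(-6, W)) (Function('d')(W) = Add(2, Add(2, Mul(W, -6))) = Add(2, Add(2, Mul(-6, W))) = Add(4, Mul(-6, W)))
Add(a, Function('d')(-128)) = Add(137838, Add(4, Mul(-6, -128))) = Add(137838, Add(4, 768)) = Add(137838, 772) = 138610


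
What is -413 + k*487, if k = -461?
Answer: -224920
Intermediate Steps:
-413 + k*487 = -413 - 461*487 = -413 - 224507 = -224920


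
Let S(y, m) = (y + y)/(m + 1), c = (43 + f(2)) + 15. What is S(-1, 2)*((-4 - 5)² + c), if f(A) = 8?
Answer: -98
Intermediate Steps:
c = 66 (c = (43 + 8) + 15 = 51 + 15 = 66)
S(y, m) = 2*y/(1 + m) (S(y, m) = (2*y)/(1 + m) = 2*y/(1 + m))
S(-1, 2)*((-4 - 5)² + c) = (2*(-1)/(1 + 2))*((-4 - 5)² + 66) = (2*(-1)/3)*((-9)² + 66) = (2*(-1)*(⅓))*(81 + 66) = -⅔*147 = -98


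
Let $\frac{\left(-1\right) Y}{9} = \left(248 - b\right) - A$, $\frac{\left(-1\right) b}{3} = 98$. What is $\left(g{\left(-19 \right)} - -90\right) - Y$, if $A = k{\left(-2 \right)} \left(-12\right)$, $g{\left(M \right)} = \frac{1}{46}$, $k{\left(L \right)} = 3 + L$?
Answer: $\frac{233497}{46} \approx 5076.0$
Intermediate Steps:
$b = -294$ ($b = \left(-3\right) 98 = -294$)
$g{\left(M \right)} = \frac{1}{46}$
$A = -12$ ($A = \left(3 - 2\right) \left(-12\right) = 1 \left(-12\right) = -12$)
$Y = -4986$ ($Y = - 9 \left(\left(248 - -294\right) - -12\right) = - 9 \left(\left(248 + 294\right) + 12\right) = - 9 \left(542 + 12\right) = \left(-9\right) 554 = -4986$)
$\left(g{\left(-19 \right)} - -90\right) - Y = \left(\frac{1}{46} - -90\right) - -4986 = \left(\frac{1}{46} + 90\right) + 4986 = \frac{4141}{46} + 4986 = \frac{233497}{46}$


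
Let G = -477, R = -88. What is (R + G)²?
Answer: 319225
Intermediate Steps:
(R + G)² = (-88 - 477)² = (-565)² = 319225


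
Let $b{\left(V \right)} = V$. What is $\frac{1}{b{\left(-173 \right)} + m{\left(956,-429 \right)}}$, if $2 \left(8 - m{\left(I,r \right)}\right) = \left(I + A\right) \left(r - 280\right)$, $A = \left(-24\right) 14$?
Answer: $\frac{1}{219625} \approx 4.5532 \cdot 10^{-6}$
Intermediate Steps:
$A = -336$
$m{\left(I,r \right)} = 8 - \frac{\left(-336 + I\right) \left(-280 + r\right)}{2}$ ($m{\left(I,r \right)} = 8 - \frac{\left(I - 336\right) \left(r - 280\right)}{2} = 8 - \frac{\left(-336 + I\right) \left(-280 + r\right)}{2}$)
$\frac{1}{b{\left(-173 \right)} + m{\left(956,-429 \right)}} = \frac{1}{-173 + \left(-47032 + 140 \cdot 956 + 168 \left(-429\right) - 478 \left(-429\right)\right)} = \frac{1}{-173 + \left(-47032 + 133840 - 72072 + 205062\right)} = \frac{1}{-173 + 219798} = \frac{1}{219625}$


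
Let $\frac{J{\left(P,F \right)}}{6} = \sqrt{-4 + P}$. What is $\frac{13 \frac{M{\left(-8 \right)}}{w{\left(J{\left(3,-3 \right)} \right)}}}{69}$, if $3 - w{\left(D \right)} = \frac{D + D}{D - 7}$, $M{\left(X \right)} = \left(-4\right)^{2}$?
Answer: $\frac{12688}{10971} - \frac{5824 i}{10971} \approx 1.1565 - 0.53085 i$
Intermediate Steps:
$M{\left(X \right)} = 16$
$J{\left(P,F \right)} = 6 \sqrt{-4 + P}$
$w{\left(D \right)} = 3 - \frac{2 D}{-7 + D}$ ($w{\left(D \right)} = 3 - \frac{D + D}{D - 7} = 3 - \frac{2 D}{-7 + D}$)
$\frac{13 \frac{M{\left(-8 \right)}}{w{\left(J{\left(3,-3 \right)} \right)}}}{69} = \frac{13 \frac{16}{\frac{1}{-7 + 6 \sqrt{-4 + 3}} \left(-21 + 6 \sqrt{-4 + 3}\right)}}{69} = 13 \frac{16}{\frac{1}{-7 + 6 \sqrt{-1}} \left(-21 + 6 \sqrt{-1}\right)} \frac{1}{69} = 13 \frac{16}{\frac{1}{-7 + 6 i} \left(-21 + 6 i\right)} \frac{1}{69} = 13 \frac{16}{\frac{-7 - 6 i}{85} \left(-21 + 6 i\right)} \frac{1}{69} = 13 \frac{16}{\frac{1}{85} \left(-21 + 6 i\right) \left(-7 - 6 i\right)} \frac{1}{69} = 13 \cdot 16 \frac{\left(-21 - 6 i\right) \left(-7 + 6 i\right)}{477} \cdot \frac{1}{69} = 13 \frac{16 \left(-21 - 6 i\right) \left(-7 + 6 i\right)}{477} \cdot \frac{1}{69} = \frac{208 \left(-21 - 6 i\right) \left(-7 + 6 i\right)}{477} \cdot \frac{1}{69} = \frac{208 \left(-21 - 6 i\right) \left(-7 + 6 i\right)}{32913}$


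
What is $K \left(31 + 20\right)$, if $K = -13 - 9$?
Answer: $-1122$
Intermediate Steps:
$K = -22$
$K \left(31 + 20\right) = - 22 \left(31 + 20\right) = \left(-22\right) 51 = -1122$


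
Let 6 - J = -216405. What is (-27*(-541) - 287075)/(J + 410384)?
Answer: -272468/626795 ≈ -0.43470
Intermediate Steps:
J = 216411 (J = 6 - 1*(-216405) = 6 + 216405 = 216411)
(-27*(-541) - 287075)/(J + 410384) = (-27*(-541) - 287075)/(216411 + 410384) = (14607 - 287075)/626795 = -272468*1/626795 = -272468/626795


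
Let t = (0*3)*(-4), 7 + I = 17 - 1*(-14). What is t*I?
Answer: 0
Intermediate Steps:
I = 24 (I = -7 + (17 - 1*(-14)) = -7 + (17 + 14) = -7 + 31 = 24)
t = 0 (t = 0*(-4) = 0)
t*I = 0*24 = 0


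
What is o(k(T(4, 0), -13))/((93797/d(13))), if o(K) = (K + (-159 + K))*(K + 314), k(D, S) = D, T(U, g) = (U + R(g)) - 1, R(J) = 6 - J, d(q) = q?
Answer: -592059/93797 ≈ -6.3121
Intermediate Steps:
T(U, g) = 5 + U - g (T(U, g) = (U + (6 - g)) - 1 = (6 + U - g) - 1 = 5 + U - g)
o(K) = (-159 + 2*K)*(314 + K)
o(k(T(4, 0), -13))/((93797/d(13))) = (-49926 + 2*(5 + 4 - 1*0)² + 469*(5 + 4 - 1*0))/((93797/13)) = (-49926 + 2*(5 + 4 + 0)² + 469*(5 + 4 + 0))/((93797*(1/13))) = (-49926 + 2*9² + 469*9)/(93797/13) = (-49926 + 2*81 + 4221)*(13/93797) = (-49926 + 162 + 4221)*(13/93797) = -45543*13/93797 = -592059/93797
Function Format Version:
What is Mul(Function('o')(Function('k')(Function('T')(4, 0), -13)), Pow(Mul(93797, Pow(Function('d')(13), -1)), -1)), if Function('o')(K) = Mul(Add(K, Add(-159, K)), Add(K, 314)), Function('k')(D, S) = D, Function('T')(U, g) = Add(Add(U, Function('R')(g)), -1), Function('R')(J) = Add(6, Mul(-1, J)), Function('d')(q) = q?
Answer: Rational(-592059, 93797) ≈ -6.3121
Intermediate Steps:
Function('T')(U, g) = Add(5, U, Mul(-1, g)) (Function('T')(U, g) = Add(Add(U, Add(6, Mul(-1, g))), -1) = Add(Add(6, U, Mul(-1, g)), -1) = Add(5, U, Mul(-1, g)))
Function('o')(K) = Mul(Add(-159, Mul(2, K)), Add(314, K))
Mul(Function('o')(Function('k')(Function('T')(4, 0), -13)), Pow(Mul(93797, Pow(Function('d')(13), -1)), -1)) = Mul(Add(-49926, Mul(2, Pow(Add(5, 4, Mul(-1, 0)), 2)), Mul(469, Add(5, 4, Mul(-1, 0)))), Pow(Mul(93797, Pow(13, -1)), -1)) = Mul(Add(-49926, Mul(2, Pow(Add(5, 4, 0), 2)), Mul(469, Add(5, 4, 0))), Pow(Mul(93797, Rational(1, 13)), -1)) = Mul(Add(-49926, Mul(2, Pow(9, 2)), Mul(469, 9)), Pow(Rational(93797, 13), -1)) = Mul(Add(-49926, Mul(2, 81), 4221), Rational(13, 93797)) = Mul(Add(-49926, 162, 4221), Rational(13, 93797)) = Mul(-45543, Rational(13, 93797)) = Rational(-592059, 93797)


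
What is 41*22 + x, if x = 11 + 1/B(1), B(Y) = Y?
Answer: 914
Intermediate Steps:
x = 12 (x = 11 + 1/1 = 11 + 1 = 12)
41*22 + x = 41*22 + 12 = 902 + 12 = 914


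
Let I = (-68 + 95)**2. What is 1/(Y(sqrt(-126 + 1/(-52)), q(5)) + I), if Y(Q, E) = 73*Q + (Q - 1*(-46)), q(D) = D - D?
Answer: 10075/16779182 - 37*I*sqrt(85189)/16779182 ≈ 0.00060045 - 0.00064361*I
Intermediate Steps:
q(D) = 0
I = 729 (I = 27**2 = 729)
Y(Q, E) = 46 + 74*Q (Y(Q, E) = 73*Q + (Q + 46) = 73*Q + (46 + Q) = 46 + 74*Q)
1/(Y(sqrt(-126 + 1/(-52)), q(5)) + I) = 1/((46 + 74*sqrt(-126 + 1/(-52))) + 729) = 1/((46 + 74*sqrt(-126 - 1/52)) + 729) = 1/((46 + 74*sqrt(-6553/52)) + 729) = 1/((46 + 74*(I*sqrt(85189)/26)) + 729) = 1/((46 + 37*I*sqrt(85189)/13) + 729) = 1/(775 + 37*I*sqrt(85189)/13)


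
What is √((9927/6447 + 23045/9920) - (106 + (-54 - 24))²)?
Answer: I*√221588460687993/532952 ≈ 27.931*I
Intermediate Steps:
√((9927/6447 + 23045/9920) - (106 + (-54 - 24))²) = √((9927*(1/6447) + 23045*(1/9920)) - (106 - 78)²) = √((3309/2149 + 4609/1984) - 1*28²) = √(16469797/4263616 - 1*784) = √(16469797/4263616 - 784) = √(-3326205147/4263616) = I*√221588460687993/532952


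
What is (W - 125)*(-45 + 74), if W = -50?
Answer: -5075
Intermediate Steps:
(W - 125)*(-45 + 74) = (-50 - 125)*(-45 + 74) = -175*29 = -5075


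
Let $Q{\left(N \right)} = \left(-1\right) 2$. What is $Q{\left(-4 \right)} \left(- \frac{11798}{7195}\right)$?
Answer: $\frac{23596}{7195} \approx 3.2795$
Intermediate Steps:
$Q{\left(N \right)} = -2$
$Q{\left(-4 \right)} \left(- \frac{11798}{7195}\right) = - 2 \left(- \frac{11798}{7195}\right) = - 2 \left(\left(-11798\right) \frac{1}{7195}\right) = \left(-2\right) \left(- \frac{11798}{7195}\right) = \frac{23596}{7195}$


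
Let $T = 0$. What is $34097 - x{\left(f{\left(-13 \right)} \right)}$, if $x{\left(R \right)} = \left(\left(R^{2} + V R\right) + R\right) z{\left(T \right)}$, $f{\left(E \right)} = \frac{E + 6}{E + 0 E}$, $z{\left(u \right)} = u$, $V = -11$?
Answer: $34097$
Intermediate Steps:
$f{\left(E \right)} = \frac{6 + E}{E}$ ($f{\left(E \right)} = \frac{6 + E}{E + 0} = \frac{6 + E}{E}$)
$x{\left(R \right)} = 0$ ($x{\left(R \right)} = \left(\left(R^{2} - 11 R\right) + R\right) 0 = \left(R^{2} - 10 R\right) 0 = 0$)
$34097 - x{\left(f{\left(-13 \right)} \right)} = 34097 - 0 = 34097 + 0 = 34097$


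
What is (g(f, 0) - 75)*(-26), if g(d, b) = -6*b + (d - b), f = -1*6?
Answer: 2106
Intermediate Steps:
f = -6
g(d, b) = d - 7*b
(g(f, 0) - 75)*(-26) = ((-6 - 7*0) - 75)*(-26) = ((-6 + 0) - 75)*(-26) = (-6 - 75)*(-26) = -81*(-26) = 2106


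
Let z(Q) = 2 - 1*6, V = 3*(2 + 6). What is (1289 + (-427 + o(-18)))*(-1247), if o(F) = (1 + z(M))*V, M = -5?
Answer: -985130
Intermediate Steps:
V = 24 (V = 3*8 = 24)
z(Q) = -4 (z(Q) = 2 - 6 = -4)
o(F) = -72 (o(F) = (1 - 4)*24 = -3*24 = -72)
(1289 + (-427 + o(-18)))*(-1247) = (1289 + (-427 - 72))*(-1247) = (1289 - 499)*(-1247) = 790*(-1247) = -985130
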